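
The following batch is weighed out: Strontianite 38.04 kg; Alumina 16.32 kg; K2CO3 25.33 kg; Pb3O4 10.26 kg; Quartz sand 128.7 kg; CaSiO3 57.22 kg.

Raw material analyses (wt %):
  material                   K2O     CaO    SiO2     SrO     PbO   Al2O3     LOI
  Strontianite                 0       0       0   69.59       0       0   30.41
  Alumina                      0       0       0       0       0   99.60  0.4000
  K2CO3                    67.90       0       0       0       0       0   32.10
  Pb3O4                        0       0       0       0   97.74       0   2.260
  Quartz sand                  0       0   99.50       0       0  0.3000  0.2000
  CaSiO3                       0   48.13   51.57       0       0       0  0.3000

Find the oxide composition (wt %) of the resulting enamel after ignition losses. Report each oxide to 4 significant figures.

Every computation runs at exact precision through every step — values along the way are shown, with 4-significant-figure rounding, at each printed step — every reported result takes just one rounding — all derived quantities (LOI, net glass mass, the six compositions, the totals, yield) are rebuilt in full float precision from the batch weights on 255.4 kg of glass as quoted within question or answer.
Delivered oxide masses:
  K2O: 25.33·0.6790 = 17.20 kg
  CaO: 57.22·0.4813 = 27.54 kg
  SiO2: 128.7·0.9950 + 57.22·0.5157 = 157.6 kg
  SrO: 38.04·0.6959 = 26.47 kg
  PbO: 10.26·0.9774 = 10.03 kg
  Al2O3: 16.32·0.9960 + 128.7·0.003000 = 16.64 kg
LOI: 38.04·0.3041 + 16.32·0.004000 + 25.33·0.3210 + 10.26·0.02260 + 128.7·0.002000 + 57.22·0.003000 = 20.43 kg
Resulting glass, batch − LOI: 275.9 − 20.43 = 255.4 kg (the oxide masses sum to this)
percent by weight: oxide/glass ×100

Glass mass = 255.4 kg (batch 275.9 − LOI 20.43).
Composition: K2O 6.733%, CaO 10.78%, SiO2 61.68%, SrO 10.36%, PbO 3.926%, Al2O3 6.514%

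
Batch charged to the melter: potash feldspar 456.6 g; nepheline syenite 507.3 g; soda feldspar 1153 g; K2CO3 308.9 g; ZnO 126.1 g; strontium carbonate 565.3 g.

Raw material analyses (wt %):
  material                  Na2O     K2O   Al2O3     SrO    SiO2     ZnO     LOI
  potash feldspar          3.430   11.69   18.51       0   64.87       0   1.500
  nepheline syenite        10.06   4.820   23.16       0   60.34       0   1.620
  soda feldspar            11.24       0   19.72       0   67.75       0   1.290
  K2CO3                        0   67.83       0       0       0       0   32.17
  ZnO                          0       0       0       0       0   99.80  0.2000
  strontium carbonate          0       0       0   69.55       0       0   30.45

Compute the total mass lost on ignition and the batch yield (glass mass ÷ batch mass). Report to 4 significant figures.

Values along the way are shown, with 4-significant-digit rounding, across the worked steps; the whole derivation runs at full precision in every operation; a single rounding yields every reported value — the derived quantities, including the yield, LOI, glass mass, the six compositions, totals, are recomputed from the batch weights on 2815 g of glass at full precision as written in either problem or answer.
Loss on ignition, line by line:
  potash feldspar: 456.6 × 0.01500 = 6.849 g
  nepheline syenite: 507.3 × 0.01620 = 8.218 g
  soda feldspar: 1153 × 0.01290 = 14.87 g
  K2CO3: 308.9 × 0.3217 = 99.37 g
  ZnO: 126.1 × 0.002000 = 0.2522 g
  strontium carbonate: 565.3 × 0.3045 = 172.1 g
Total LOI = 301.7 g
Glass = batch − LOI = 3117 − 301.7 = 2815 g

LOI loss = 301.7 g; glass = 2815 g; yield = 90.32%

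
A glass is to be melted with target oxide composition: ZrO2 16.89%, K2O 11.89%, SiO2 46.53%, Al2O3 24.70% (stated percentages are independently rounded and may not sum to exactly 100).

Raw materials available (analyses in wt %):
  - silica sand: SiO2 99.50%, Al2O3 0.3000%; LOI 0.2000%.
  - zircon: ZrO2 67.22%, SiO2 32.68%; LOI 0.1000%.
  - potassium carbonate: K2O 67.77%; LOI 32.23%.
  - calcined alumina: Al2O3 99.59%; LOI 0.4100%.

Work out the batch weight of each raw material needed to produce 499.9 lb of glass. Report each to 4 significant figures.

All internal work keeps full float precision at every stage. In-progress results are shown (rounded to 4 significant digits) within the worked lines; each reported number takes just one rounding. All derived quantities, including glass mass, ignition loss, four oxide percentages, totals, yield, are rebuilt using the weight values for 499.9 lb of glass at full float precision precisely as stated by question or answer.
Per-oxide target masses for 499.9 lb glass:
  ZrO2: 16.89% × 499.9 = 84.43 lb
  K2O: 11.89% × 499.9 = 59.44 lb
  SiO2: 46.53% × 499.9 = 232.6 lb
  Al2O3: 24.70% × 499.9 = 123.5 lb
A balance pass over the oxides, given the weights on record, relative to the basis at hand (each sum matches its target mass exact up to rounding of places):
  ZrO2: 125.6·0.6722 = 84.43 lb (target 84.43 lb)
  K2O: 87.71·0.6777 = 59.44 lb (target 59.44 lb)
  SiO2: 192.5·0.9950 + 125.6·0.3268 = 232.6 lb (target 232.6 lb)
  Al2O3: 192.5·0.003000 + 123.4·0.9959 = 123.5 lb (target 123.5 lb)
Consistency of the glass mass: batch total minus LOI = 499.9 lb (oxide target masses add up to 499.9 lb; against the stated basis, 499.9 lb — deltas are rounding alone).
Adding the batch up: Σ batch = 529.2 lb; the LOI term Σ batch·LOI equals 29.29 lb; yield: glass divided by total = 94.47%.

Batch per 499.9 lb glass:
  silica sand: 192.5 lb
  zircon: 125.6 lb
  potassium carbonate: 87.71 lb
  calcined alumina: 123.4 lb
Total batch = 529.2 lb; LOI loss = 29.29 lb; yield = 94.47%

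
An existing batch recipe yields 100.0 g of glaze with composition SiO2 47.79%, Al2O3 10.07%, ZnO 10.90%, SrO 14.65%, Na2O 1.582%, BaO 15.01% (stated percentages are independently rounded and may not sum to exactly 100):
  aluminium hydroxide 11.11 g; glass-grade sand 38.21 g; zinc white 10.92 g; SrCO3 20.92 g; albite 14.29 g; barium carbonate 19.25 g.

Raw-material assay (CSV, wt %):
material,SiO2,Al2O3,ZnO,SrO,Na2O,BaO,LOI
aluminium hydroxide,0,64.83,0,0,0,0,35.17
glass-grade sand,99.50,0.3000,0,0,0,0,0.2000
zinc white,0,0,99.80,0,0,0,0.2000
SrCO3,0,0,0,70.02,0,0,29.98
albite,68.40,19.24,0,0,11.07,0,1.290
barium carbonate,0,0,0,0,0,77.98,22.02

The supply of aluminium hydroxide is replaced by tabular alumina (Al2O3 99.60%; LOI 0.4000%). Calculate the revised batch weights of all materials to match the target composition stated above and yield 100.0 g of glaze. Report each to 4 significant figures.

Exact precision is held from start to finish — working values appear, rounded to 4 significant figures, in the working; every reported value takes just one rounding. All derived quantities, including yield, the six compositions, LOI, the totals, net glass mass, are computed starting from the weights for 100.0 g of glass at exact precision as they appear in the problem or the answer.
Target oxide masses per 100.0 g glaze:
  SiO2: 47.79% × 100.0 = 47.79 g
  Al2O3: 10.07% × 100.0 = 10.07 g
  ZnO: 10.90% × 100.0 = 10.90 g
  SrO: 14.65% × 100.0 = 14.65 g
  Na2O: 1.582% × 100.0 = 1.582 g
  BaO: 15.01% × 100.0 = 15.01 g
Verifying the oxide balance per the reported batch figures, against the basis in use (sum by sum, the targets are met modulo rounding of the values):
  SiO2: 38.21·0.9950 + 14.29·0.6840 = 47.79 g (target 47.79 g)
  Al2O3: 7.235·0.9960 + 38.21·0.003000 + 14.29·0.1924 = 10.07 g (target 10.07 g)
  ZnO: 10.92·0.9980 = 10.90 g (target 10.90 g)
  SrO: 20.92·0.7002 = 14.65 g (target 14.65 g)
  Na2O: 14.29·0.1107 = 1.582 g (target 1.582 g)
  BaO: 19.25·0.7798 = 15.01 g (target 15.01 g)
Consistency of the glass mass: whole batch net of LOI = 100.0 g (per-oxide target masses sum to 100.0 g; stated basis 100.0 g — gaps are rounding artifacts).
Total batch = Σ batch = 110.8 g; loss to ignition Σ batch·LOI = 10.82 g; the yield ratio, glass ÷ batch: 90.23%.

Revised batch per 100.0 g glaze:
  tabular alumina: 7.235 g
  glass-grade sand: 38.21 g
  zinc white: 10.92 g
  SrCO3: 20.92 g
  albite: 14.29 g
  barium carbonate: 19.25 g
Total batch = 110.8 g; LOI loss = 10.82 g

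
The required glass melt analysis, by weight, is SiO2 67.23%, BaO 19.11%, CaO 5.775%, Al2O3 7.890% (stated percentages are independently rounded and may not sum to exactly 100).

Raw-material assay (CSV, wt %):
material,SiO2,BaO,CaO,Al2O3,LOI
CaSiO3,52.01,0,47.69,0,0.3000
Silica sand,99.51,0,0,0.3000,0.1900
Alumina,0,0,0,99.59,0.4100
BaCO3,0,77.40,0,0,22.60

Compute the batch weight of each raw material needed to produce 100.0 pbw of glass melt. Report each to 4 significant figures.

The working math maintains exact precision end to end. Rounding to four significant digits applies to each intermediate as displayed. Exactly one rounding lands on every reported value. The derived quantities (the totals, the four compositions, glass mass, the yield, LOI) are recomputed from the weighed amounts at 100.0 pbw of glass in full precision, as written in problem or answer.
Target masses of each oxide per 100.0 pbw glass melt:
  SiO2: 67.23% × 100.0 = 67.23 pbw
  BaO: 19.11% × 100.0 = 19.11 pbw
  CaO: 5.775% × 100.0 = 5.775 pbw
  Al2O3: 7.890% × 100.0 = 7.890 pbw
Verifying the oxide balance given the weights on record, versus the basis set out (summed amounts equal target values once rounding is allowed for):
  SiO2: 12.11·0.5201 + 61.23·0.9951 = 67.23 pbw (target 67.23 pbw)
  BaO: 24.69·0.7740 = 19.11 pbw (target 19.11 pbw)
  CaO: 12.11·0.4769 = 5.775 pbw (target 5.775 pbw)
  Al2O3: 61.23·0.003000 + 7.738·0.9959 = 7.890 pbw (target 7.890 pbw)
Mass balance on the glass: batch total minus LOI = 100.0 pbw (oxide target masses add up to 100.0 pbw; versus the stated basis of 100.0 pbw — deltas are rounding alone).
Summing the batch: Σ batch = 105.8 pbw; LOI removed, Σ of batch·LOI: 5.764 pbw; the yield ratio, glass ÷ batch: 94.55%.

Batch per 100.0 pbw glass melt:
  CaSiO3: 12.11 pbw
  Silica sand: 61.23 pbw
  Alumina: 7.738 pbw
  BaCO3: 24.69 pbw
Total batch = 105.8 pbw; LOI loss = 5.764 pbw; yield = 94.55%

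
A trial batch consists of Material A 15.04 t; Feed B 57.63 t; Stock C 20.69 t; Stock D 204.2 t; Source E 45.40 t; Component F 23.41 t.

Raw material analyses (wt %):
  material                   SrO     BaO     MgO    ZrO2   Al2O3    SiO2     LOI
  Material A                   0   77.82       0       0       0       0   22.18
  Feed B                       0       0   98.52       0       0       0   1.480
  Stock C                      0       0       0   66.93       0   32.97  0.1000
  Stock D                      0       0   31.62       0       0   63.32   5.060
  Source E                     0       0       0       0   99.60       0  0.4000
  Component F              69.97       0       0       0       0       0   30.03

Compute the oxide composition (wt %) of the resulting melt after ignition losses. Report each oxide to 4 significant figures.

Glass mass = 344.6 t (batch 366.4 − LOI 21.75).
Composition: SrO 4.753%, BaO 3.396%, MgO 35.21%, ZrO2 4.018%, Al2O3 13.12%, SiO2 39.50%

Working values are displayed rounded to 4 significant figures in the working; exact precision is carried at all times; every reported number undergoes a single rounding. All derived quantities are rebuilt in full precision (the totals, ignition loss, the six compositions, net glass mass, yield) from the batch weights for 344.6 t of glass precisely as stated by problem or answer.
Oxide-by-oxide delivered mass:
  SrO: 23.41·0.6997 = 16.38 t
  BaO: 15.04·0.7782 = 11.70 t
  MgO: 57.63·0.9852 + 204.2·0.3162 = 121.3 t
  ZrO2: 20.69·0.6693 = 13.85 t
  Al2O3: 45.40·0.9960 = 45.22 t
  SiO2: 20.69·0.3297 + 204.2·0.6332 = 136.1 t
LOI: 15.04·0.2218 + 57.63·0.01480 + 20.69·0.001000 + 204.2·0.05060 + 45.40·0.004000 + 23.41·0.3003 = 21.75 t
Resulting glass, batch − LOI: 366.4 − 21.75 = 344.6 t (equal to the oxide-mass sum)
wt %: oxide over glass, times 100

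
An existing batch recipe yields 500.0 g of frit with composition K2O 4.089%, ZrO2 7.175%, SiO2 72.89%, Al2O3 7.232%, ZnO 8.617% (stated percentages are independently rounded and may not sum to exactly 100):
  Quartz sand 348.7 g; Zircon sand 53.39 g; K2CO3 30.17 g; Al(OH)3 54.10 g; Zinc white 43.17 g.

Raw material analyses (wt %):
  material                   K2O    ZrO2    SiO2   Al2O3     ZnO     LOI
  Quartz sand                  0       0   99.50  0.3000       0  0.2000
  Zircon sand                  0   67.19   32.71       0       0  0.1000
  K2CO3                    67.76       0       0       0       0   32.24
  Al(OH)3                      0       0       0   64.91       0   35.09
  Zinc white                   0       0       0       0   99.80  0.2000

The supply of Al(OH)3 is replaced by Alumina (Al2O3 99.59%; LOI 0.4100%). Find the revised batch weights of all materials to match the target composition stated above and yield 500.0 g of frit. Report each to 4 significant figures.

Mid-chain values are shown (rounded to 4 significant figures) on the page; every computation holds exact precision at every stage — a single rounding completes every reported figure; all derived quantities, including the yield, five oxide percentages, net glass mass, ignition loss, totals, are re-derived from the weighed amounts on 500.0 g of glass at full float precision, as they appear in the problem or answer text.
Target masses of each oxide per 500.0 g frit:
  K2O: 4.089% × 500.0 = 20.45 g
  ZrO2: 7.175% × 500.0 = 35.88 g
  SiO2: 72.89% × 500.0 = 364.4 g
  Al2O3: 7.232% × 500.0 = 36.16 g
  ZnO: 8.617% × 500.0 = 43.08 g
Checking each oxide sum with the batch weights as given, for the quoted basis mass (oxide sums agree with the targets net of answer rounding effects):
  K2O: 30.17·0.6776 = 20.44 g (target 20.45 g)
  ZrO2: 53.39·0.6719 = 35.87 g (target 35.88 g)
  SiO2: 348.7·0.9950 + 53.39·0.3271 = 364.4 g (target 364.4 g)
  Al2O3: 348.7·0.003000 + 35.26·0.9959 = 36.16 g (target 36.16 g)
  ZnO: 43.17·0.9980 = 43.08 g (target 43.08 g)
Glass mass check: total batch − LOI = 500.0 g (the Σ of target masses is 500.0 g; stated basis 500.0 g — a pure rounding effect).
Batch grand total — Σ batch = 510.7 g; LOI removed, Σ of batch·LOI: 10.71 g; the yield ratio, glass ÷ batch: 97.90%.

Revised batch per 500.0 g frit:
  Quartz sand: 348.7 g
  Zircon sand: 53.39 g
  K2CO3: 30.17 g
  Alumina: 35.26 g
  Zinc white: 43.17 g
Total batch = 510.7 g; LOI loss = 10.71 g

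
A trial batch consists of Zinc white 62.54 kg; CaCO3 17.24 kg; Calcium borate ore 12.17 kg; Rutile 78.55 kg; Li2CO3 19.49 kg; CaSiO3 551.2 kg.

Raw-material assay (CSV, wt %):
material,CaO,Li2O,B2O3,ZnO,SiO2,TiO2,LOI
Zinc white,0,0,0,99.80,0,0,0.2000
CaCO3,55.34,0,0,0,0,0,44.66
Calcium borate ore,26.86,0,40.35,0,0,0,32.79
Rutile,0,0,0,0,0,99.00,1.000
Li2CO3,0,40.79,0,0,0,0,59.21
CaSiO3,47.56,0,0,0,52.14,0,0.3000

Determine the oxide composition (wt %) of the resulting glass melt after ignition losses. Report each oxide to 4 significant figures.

Glass mass = 715.4 kg (batch 741.2 − LOI 25.79).
Composition: CaO 38.43%, Li2O 1.111%, B2O3 0.6864%, ZnO 8.725%, SiO2 40.17%, TiO2 10.87%

Intermediates are shown (rounded to 4 significant digits) across the worked steps; all internal work carries exact precision in every operation. Every reported number sees exactly one rounding — the derived quantities are recomputed in exact precision (the totals, yield, the six compositions, LOI, net glass mass) from the weighed amounts per 715.4 kg of glass as set out in question or answer.
Per-oxide mass from batch:
  CaO: 17.24·0.5534 + 12.17·0.2686 + 551.2·0.4756 = 275.0 kg
  Li2O: 19.49·0.4079 = 7.950 kg
  B2O3: 12.17·0.4035 = 4.911 kg
  ZnO: 62.54·0.9980 = 62.41 kg
  SiO2: 551.2·0.5214 = 287.4 kg
  TiO2: 78.55·0.9900 = 77.76 kg
LOI: 62.54·0.002000 + 17.24·0.4466 + 12.17·0.3279 + 78.55·0.01000 + 19.49·0.5921 + 551.2·0.003000 = 25.79 kg
Glass mass = batch − LOI = 741.2 − 25.79 = 715.4 kg (the oxide masses sum to this)
percent share: oxide ÷ glass, ×100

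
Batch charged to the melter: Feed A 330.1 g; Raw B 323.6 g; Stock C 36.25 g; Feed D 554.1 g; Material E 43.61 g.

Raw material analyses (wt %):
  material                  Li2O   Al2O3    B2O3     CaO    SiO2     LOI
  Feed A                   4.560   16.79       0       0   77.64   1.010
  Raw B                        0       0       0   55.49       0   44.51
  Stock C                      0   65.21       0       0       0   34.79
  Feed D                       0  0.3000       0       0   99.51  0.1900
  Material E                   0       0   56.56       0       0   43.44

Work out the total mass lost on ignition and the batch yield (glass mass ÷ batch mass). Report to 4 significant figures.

LOI loss = 180.0 g; glass = 1108 g; yield = 86.02%

All internal work carries full precision at all times; rounding to 4 significant figures governs each intermediate as displayed; exactly one rounding lands on each reported result; all derived quantities (totals, five oxide percentages, net glass mass, yield, LOI) are rebuilt at full precision using the weight values for 1108 g of glass exactly as shown in the problem or the answer.
Material-by-material LOI:
  Feed A: 330.1 × 0.01010 = 3.334 g
  Raw B: 323.6 × 0.4451 = 144.0 g
  Stock C: 36.25 × 0.3479 = 12.61 g
  Feed D: 554.1 × 0.001900 = 1.053 g
  Material E: 43.61 × 0.4344 = 18.94 g
Total LOI = 180.0 g
Glass = batch − LOI = 1288 − 180.0 = 1108 g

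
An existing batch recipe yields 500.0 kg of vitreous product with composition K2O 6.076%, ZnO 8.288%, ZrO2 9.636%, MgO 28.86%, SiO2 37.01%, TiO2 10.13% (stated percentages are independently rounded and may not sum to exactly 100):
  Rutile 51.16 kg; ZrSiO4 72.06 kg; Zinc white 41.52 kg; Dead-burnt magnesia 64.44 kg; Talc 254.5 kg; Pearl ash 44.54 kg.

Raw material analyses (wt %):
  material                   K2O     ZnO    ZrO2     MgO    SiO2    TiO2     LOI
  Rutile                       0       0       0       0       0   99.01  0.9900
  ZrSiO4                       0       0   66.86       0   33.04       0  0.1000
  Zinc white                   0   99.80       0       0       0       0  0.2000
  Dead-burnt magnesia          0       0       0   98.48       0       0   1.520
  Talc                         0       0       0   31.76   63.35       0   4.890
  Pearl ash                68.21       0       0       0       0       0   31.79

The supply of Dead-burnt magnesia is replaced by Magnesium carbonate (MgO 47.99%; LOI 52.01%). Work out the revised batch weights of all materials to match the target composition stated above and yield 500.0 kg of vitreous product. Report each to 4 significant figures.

Revised batch per 500.0 kg vitreous product:
  Rutile: 51.16 kg
  ZrSiO4: 72.06 kg
  Zinc white: 41.52 kg
  Magnesium carbonate: 132.2 kg
  Talc: 254.5 kg
  Pearl ash: 44.54 kg
Total batch = 596.0 kg; LOI loss = 96.02 kg

Each numeric step runs at exact precision from start to finish. Values along the way are displayed rounded to four significant digits as written. Each reported number receives exactly one rounding. All derived quantities (totals, LOI, six oxide percentages, the yield, net glass mass) are recomputed in full float precision starting from the weights on 500.0 kg of glass, exactly as printed in the question or the answer.
Target oxide masses per 500.0 kg vitreous product:
  K2O: 6.076% × 500.0 = 30.38 kg
  ZnO: 8.288% × 500.0 = 41.44 kg
  ZrO2: 9.636% × 500.0 = 48.18 kg
  MgO: 28.86% × 500.0 = 144.3 kg
  SiO2: 37.01% × 500.0 = 185.0 kg
  TiO2: 10.13% × 500.0 = 50.65 kg
Per-oxide balance check using the reported weights, under the basis named above (sum by sum, the targets are met modulo rounding of the values):
  K2O: 44.54·0.6821 = 30.38 kg (target 30.38 kg)
  ZnO: 41.52·0.9980 = 41.44 kg (target 41.44 kg)
  ZrO2: 72.06·0.6686 = 48.18 kg (target 48.18 kg)
  MgO: 132.2·0.4799 + 254.5·0.3176 = 144.3 kg (target 144.3 kg)
  SiO2: 72.06·0.3304 + 254.5·0.6335 = 185.0 kg (target 185.0 kg)
  TiO2: 51.16·0.9901 = 50.65 kg (target 50.65 kg)
Auditing the glass mass value: total batch − LOI = 500.0 kg (the Σ of target masses is 500.0 kg; basis as stated: 500.0 kg — gaps are rounding artifacts).
Batch total: Σ batch = 596.0 kg; LOI removed, Σ of batch·LOI: 96.02 kg; as yield: glass ÷ batch → 83.89%.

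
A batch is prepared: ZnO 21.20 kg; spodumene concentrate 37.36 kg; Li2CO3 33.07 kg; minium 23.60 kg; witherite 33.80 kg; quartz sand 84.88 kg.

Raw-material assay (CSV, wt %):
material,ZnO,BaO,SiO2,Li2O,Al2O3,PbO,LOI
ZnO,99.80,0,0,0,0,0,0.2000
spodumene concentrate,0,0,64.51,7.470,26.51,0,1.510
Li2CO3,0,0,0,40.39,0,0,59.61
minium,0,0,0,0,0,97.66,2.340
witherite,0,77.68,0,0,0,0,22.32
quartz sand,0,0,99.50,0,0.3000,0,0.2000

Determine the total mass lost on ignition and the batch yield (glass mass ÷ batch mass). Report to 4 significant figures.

LOI loss = 28.59 kg; glass = 205.3 kg; yield = 87.78%

Mid-chain values are shown, with 4-significant-digit rounding, alongside each step — all arithmetic carries exact precision throughout; each reported number takes just one rounding — derived quantities (net glass mass, totals, the six compositions, the yield, ignition loss) are carried from the weighed amounts at 205.3 kg of glass in exact precision, precisely as stated by question or answer.
Each material's LOI contribution:
  ZnO: 21.20 × 0.002000 = 0.04240 kg
  spodumene concentrate: 37.36 × 0.01510 = 0.5641 kg
  Li2CO3: 33.07 × 0.5961 = 19.71 kg
  minium: 23.60 × 0.02340 = 0.5522 kg
  witherite: 33.80 × 0.2232 = 7.544 kg
  quartz sand: 84.88 × 0.002000 = 0.1698 kg
Total LOI = 28.59 kg
Glass = batch − LOI = 233.9 − 28.59 = 205.3 kg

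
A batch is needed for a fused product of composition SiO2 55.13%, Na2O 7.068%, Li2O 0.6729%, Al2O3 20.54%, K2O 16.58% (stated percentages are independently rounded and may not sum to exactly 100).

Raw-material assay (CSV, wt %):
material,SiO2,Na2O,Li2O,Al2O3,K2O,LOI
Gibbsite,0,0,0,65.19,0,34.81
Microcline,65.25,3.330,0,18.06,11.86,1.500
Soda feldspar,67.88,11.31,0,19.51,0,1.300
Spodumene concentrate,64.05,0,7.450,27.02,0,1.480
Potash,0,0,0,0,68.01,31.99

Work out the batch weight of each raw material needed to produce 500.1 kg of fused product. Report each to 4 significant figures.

The working math runs at full precision throughout; values along the way are shown rounded off to 4 significant figures between the steps; every reported value is rounded once only. Derived quantities (net glass mass, yield, totals, five oxide percentages, LOI) are rebuilt in full precision from the batch weights for 500.1 kg of glass, as given in question or answer.
Per-oxide target masses for 500.1 kg fused product:
  SiO2: 55.13% × 500.1 = 275.7 kg
  Na2O: 7.068% × 500.1 = 35.35 kg
  Li2O: 0.6729% × 500.1 = 3.365 kg
  Al2O3: 20.54% × 500.1 = 102.7 kg
  K2O: 16.58% × 500.1 = 82.92 kg
Sums-versus-targets review applying the batch weights above, per the basis as stated (target by target, the sums agree up to rounding of the answer):
  SiO2: 76.50·0.6525 + 290.0·0.6788 + 45.17·0.6405 = 275.7 kg (target 275.7 kg)
  Na2O: 76.50·0.03330 + 290.0·0.1131 = 35.35 kg (target 35.35 kg)
  Li2O: 45.17·0.07450 = 3.365 kg (target 3.365 kg)
  Al2O3: 30.86·0.6519 + 76.50·0.1806 + 290.0·0.1951 + 45.17·0.2702 = 102.7 kg (target 102.7 kg)
  K2O: 76.50·0.1186 + 108.6·0.6801 = 82.93 kg (target 82.92 kg)
The glass-mass cross-check: whole batch net of LOI = 500.1 kg (targets for the oxides total 500.1 kg; with the basis standing at 500.1 kg — deltas are rounding alone).
Summing the batch: Σ batch = 551.1 kg; Σ batch·LOI gives LOI loss = 51.07 kg; yield = glass ÷ total batch = 90.73%.

Batch per 500.1 kg fused product:
  Gibbsite: 30.86 kg
  Microcline: 76.50 kg
  Soda feldspar: 290.0 kg
  Spodumene concentrate: 45.17 kg
  Potash: 108.6 kg
Total batch = 551.1 kg; LOI loss = 51.07 kg; yield = 90.73%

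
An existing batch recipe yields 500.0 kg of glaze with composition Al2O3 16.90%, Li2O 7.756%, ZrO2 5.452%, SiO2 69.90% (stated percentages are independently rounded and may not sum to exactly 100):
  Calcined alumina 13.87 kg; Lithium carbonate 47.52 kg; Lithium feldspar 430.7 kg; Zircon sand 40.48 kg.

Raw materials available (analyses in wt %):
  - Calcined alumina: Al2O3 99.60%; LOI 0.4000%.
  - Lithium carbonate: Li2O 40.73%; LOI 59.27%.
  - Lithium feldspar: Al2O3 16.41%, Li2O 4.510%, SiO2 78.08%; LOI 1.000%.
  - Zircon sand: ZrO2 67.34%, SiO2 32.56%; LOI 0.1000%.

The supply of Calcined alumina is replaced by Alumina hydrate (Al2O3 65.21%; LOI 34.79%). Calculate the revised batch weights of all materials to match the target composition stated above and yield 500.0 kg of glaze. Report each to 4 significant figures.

The working math runs at full float precision end to end — mid-chain values are printed (rounded to 4 significant figures) within the worked lines; every reported result receives exactly one rounding. All derived quantities, including ignition loss, four oxide percentages, totals, the yield, glass mass, are recomputed from the batch weights on 500.0 kg of glass in full float precision, exactly as printed in question or answer.
Target oxide masses per 500.0 kg glaze:
  Al2O3: 16.90% × 500.0 = 84.50 kg
  Li2O: 7.756% × 500.0 = 38.78 kg
  ZrO2: 5.452% × 500.0 = 27.26 kg
  SiO2: 69.90% × 500.0 = 349.5 kg
Checking each oxide sum applying the batch weights above, versus the basis set out (summed amounts equal target values within answer rounding):
  Al2O3: 21.19·0.6521 + 430.7·0.1641 = 84.50 kg (target 84.50 kg)
  Li2O: 47.52·0.4073 + 430.7·0.04510 = 38.78 kg (target 38.78 kg)
  ZrO2: 40.48·0.6734 = 27.26 kg (target 27.26 kg)
  SiO2: 430.7·0.7808 + 40.48·0.3256 = 349.5 kg (target 349.5 kg)
Glass-mass closure: total batch − LOI = 500.0 kg (oxide target masses add up to 500.0 kg; stated basis 500.0 kg — differing by rounding only).
Adding the batch up: Σ batch = 539.9 kg; the LOI term Σ batch·LOI equals 39.88 kg; the yield ratio, glass ÷ batch: 92.61%.

Revised batch per 500.0 kg glaze:
  Alumina hydrate: 21.19 kg
  Lithium carbonate: 47.52 kg
  Lithium feldspar: 430.7 kg
  Zircon sand: 40.48 kg
Total batch = 539.9 kg; LOI loss = 39.88 kg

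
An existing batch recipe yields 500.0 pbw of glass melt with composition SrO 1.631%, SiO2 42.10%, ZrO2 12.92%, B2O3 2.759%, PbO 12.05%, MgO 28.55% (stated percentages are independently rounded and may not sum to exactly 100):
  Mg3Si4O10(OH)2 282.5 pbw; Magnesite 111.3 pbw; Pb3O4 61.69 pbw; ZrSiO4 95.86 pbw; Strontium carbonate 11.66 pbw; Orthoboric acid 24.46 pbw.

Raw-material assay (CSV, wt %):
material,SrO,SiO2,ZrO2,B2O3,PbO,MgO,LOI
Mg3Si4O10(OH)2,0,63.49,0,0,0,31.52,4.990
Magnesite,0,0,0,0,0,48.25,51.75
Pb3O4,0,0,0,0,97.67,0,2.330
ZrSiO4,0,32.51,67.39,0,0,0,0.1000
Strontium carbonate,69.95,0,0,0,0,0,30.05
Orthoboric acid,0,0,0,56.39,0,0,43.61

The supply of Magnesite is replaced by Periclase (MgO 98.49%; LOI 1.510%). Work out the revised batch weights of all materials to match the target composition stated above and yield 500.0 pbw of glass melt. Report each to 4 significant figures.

Intermediates are shown, rounded to four significant figures, when written out. The whole derivation runs at exact precision in every operation. Every reported figure is rounded a single time; derived quantities (net glass mass, the totals, the six compositions, LOI, the yield) are recomputed in full precision from the weighed amounts at 500.0 pbw of glass, precisely as stated by the problem or the answer.
Oxide mass targets, per 500.0 pbw glass melt:
  SrO: 1.631% × 500.0 = 8.155 pbw
  SiO2: 42.10% × 500.0 = 210.5 pbw
  ZrO2: 12.92% × 500.0 = 64.60 pbw
  B2O3: 2.759% × 500.0 = 13.80 pbw
  PbO: 12.05% × 500.0 = 60.25 pbw
  MgO: 28.55% × 500.0 = 142.8 pbw
Per-oxide balance check using the reported weights, relative to the basis at hand (every target is met by its sum given rounding of the digits):
  SrO: 11.66·0.6995 = 8.156 pbw (target 8.155 pbw)
  SiO2: 282.5·0.6349 + 95.86·0.3251 = 210.5 pbw (target 210.5 pbw)
  ZrO2: 95.86·0.6739 = 64.60 pbw (target 64.60 pbw)
  B2O3: 24.46·0.5639 = 13.79 pbw (target 13.80 pbw)
  PbO: 61.69·0.9767 = 60.25 pbw (target 60.25 pbw)
  MgO: 282.5·0.3152 + 54.54·0.9849 = 142.8 pbw (target 142.8 pbw)
Glass-mass closure: batch Σ − ignition loss = 500.1 pbw (the Σ of target masses is 500.0 pbw; stated basis 500.0 pbw — rounding explains the deltas).
Total batch = Σ batch = 530.7 pbw; LOI removed, Σ of batch·LOI: 30.62 pbw; the yield ratio, glass ÷ batch: 94.23%.

Revised batch per 500.0 pbw glass melt:
  Mg3Si4O10(OH)2: 282.5 pbw
  Periclase: 54.54 pbw
  Pb3O4: 61.69 pbw
  ZrSiO4: 95.86 pbw
  Strontium carbonate: 11.66 pbw
  Orthoboric acid: 24.46 pbw
Total batch = 530.7 pbw; LOI loss = 30.62 pbw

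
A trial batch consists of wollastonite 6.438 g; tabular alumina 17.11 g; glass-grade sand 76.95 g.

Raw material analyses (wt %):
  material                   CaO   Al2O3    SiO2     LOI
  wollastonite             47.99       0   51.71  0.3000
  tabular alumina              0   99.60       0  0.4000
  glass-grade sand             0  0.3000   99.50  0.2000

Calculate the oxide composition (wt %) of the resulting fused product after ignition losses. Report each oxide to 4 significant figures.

Glass mass = 100.3 g (batch 100.5 − LOI 0.2417).
Composition: CaO 3.082%, Al2O3 17.23%, SiO2 79.69%

Rounding to four significant figures extends to each mid-chain value as displayed; all internal work holds full precision through the solve — each reported value is rounded exactly once. The derived quantities, which include the totals, net glass mass, LOI, three oxide percentages, the yield, are rebuilt at exact precision, exactly as shown in either problem or answer, from the weighed amounts for 100.3 g of glass.
Delivered oxide masses:
  CaO: 6.438·0.4799 = 3.090 g
  Al2O3: 17.11·0.9960 + 76.95·0.003000 = 17.27 g
  SiO2: 6.438·0.5171 + 76.95·0.9950 = 79.89 g
LOI: 6.438·0.003000 + 17.11·0.004000 + 76.95·0.002000 = 0.2417 g
Net of LOI, the glass mass = 100.5 − 0.2417 = 100.3 g (= the summed oxide contributions)
percent by weight: oxide/glass ×100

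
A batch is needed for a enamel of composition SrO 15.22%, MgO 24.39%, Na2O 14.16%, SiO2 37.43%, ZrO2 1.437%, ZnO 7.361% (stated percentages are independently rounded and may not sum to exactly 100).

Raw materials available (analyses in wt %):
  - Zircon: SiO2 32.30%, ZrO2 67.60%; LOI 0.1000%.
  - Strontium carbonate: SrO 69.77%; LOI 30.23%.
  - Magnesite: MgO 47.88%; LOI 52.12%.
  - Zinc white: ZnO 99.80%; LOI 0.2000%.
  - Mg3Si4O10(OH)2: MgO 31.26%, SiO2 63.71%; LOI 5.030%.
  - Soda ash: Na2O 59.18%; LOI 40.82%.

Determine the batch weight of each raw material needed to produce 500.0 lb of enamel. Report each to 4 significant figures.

The intermediate values are displayed (rounded to four significant digits) alongside each step — all internal work runs at full float precision end to end; a single rounding produces every reported number — all derived quantities, including yield, LOI, net glass mass, the totals, the six compositions, are computed from the batch weights per 500.0 lb of glass at exact precision, as given in the problem or the answer.
Target oxide masses per 500.0 lb enamel:
  SrO: 15.22% × 500.0 = 76.10 lb
  MgO: 24.39% × 500.0 = 122.0 lb
  Na2O: 14.16% × 500.0 = 70.80 lb
  SiO2: 37.43% × 500.0 = 187.2 lb
  ZrO2: 1.437% × 500.0 = 7.185 lb
  ZnO: 7.361% × 500.0 = 36.80 lb
Checking each oxide sum using the reported weights, under the basis named above (sums match the target masses modulo rounding of the values):
  SrO: 109.1·0.6977 = 76.12 lb (target 76.10 lb)
  MgO: 66.43·0.4788 + 288.4·0.3126 = 122.0 lb (target 122.0 lb)
  Na2O: 119.6·0.5918 = 70.78 lb (target 70.80 lb)
  SiO2: 10.63·0.3230 + 288.4·0.6371 = 187.2 lb (target 187.2 lb)
  ZrO2: 10.63·0.6760 = 7.186 lb (target 7.185 lb)
  ZnO: 36.88·0.9980 = 36.81 lb (target 36.80 lb)
The glass-mass cross-check: the batch minus its LOI: 500.0 lb (oxide target masses add up to 500.0 lb; with the basis standing at 500.0 lb — differing by rounding only).
Batch grand total — Σ batch = 631.0 lb; loss to ignition Σ batch·LOI = 131.0 lb; yield, glass over the total, = 79.24%.

Batch per 500.0 lb enamel:
  Zircon: 10.63 lb
  Strontium carbonate: 109.1 lb
  Magnesite: 66.43 lb
  Zinc white: 36.88 lb
  Mg3Si4O10(OH)2: 288.4 lb
  Soda ash: 119.6 lb
Total batch = 631.0 lb; LOI loss = 131.0 lb; yield = 79.24%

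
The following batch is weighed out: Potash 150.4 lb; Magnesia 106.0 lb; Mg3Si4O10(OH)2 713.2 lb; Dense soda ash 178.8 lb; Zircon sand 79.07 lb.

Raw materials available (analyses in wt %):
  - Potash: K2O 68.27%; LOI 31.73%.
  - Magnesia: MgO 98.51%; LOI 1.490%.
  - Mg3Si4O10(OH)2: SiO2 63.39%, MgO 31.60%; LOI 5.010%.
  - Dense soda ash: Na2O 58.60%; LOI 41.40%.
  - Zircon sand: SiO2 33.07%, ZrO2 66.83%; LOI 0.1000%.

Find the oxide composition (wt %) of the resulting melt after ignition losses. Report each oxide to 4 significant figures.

Glass mass = 1068 lb (batch 1227 − LOI 159.1).
Composition: Na2O 9.807%, SiO2 44.77%, MgO 30.87%, ZrO2 4.946%, K2O 9.611%

Working values are printed rounded to 4 significant digits at each printed step. All arithmetic runs at full precision through the solve; exactly one rounding goes into each reported value. Derived quantities are computed using the weight values on 1068 lb of glass at full float precision (glass mass, the totals, the yield, five oxide percentages, LOI), exactly as printed in question or answer.
What the batch supplies per oxide:
  Na2O: 178.8·0.5860 = 104.8 lb
  SiO2: 713.2·0.6339 + 79.07·0.3307 = 478.2 lb
  MgO: 106.0·0.9851 + 713.2·0.3160 = 329.8 lb
  ZrO2: 79.07·0.6683 = 52.84 lb
  K2O: 150.4·0.6827 = 102.7 lb
LOI: 150.4·0.3173 + 106.0·0.01490 + 713.2·0.05010 + 178.8·0.4140 + 79.07·0.001000 = 159.1 lb
Net of LOI, the glass mass = 1227 − 159.1 = 1068 lb (equal to the oxide-mass sum)
oxide / glass × 100 gives the wt %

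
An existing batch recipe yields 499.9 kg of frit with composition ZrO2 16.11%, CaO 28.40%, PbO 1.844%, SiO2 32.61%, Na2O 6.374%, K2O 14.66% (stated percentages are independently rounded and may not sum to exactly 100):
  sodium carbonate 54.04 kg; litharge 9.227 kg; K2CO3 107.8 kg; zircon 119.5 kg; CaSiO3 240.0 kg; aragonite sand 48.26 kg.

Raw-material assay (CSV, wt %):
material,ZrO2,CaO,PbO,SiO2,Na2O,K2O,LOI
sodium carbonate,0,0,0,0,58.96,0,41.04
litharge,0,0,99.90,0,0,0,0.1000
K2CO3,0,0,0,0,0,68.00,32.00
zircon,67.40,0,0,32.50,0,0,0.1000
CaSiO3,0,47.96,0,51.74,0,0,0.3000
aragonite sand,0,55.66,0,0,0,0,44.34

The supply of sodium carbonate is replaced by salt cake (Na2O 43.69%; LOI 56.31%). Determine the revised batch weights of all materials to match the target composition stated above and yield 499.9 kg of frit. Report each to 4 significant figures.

The intermediate values are printed rounded to four significant digits at each printed step. All internal work holds full precision from start to finish; every reported value includes exactly one rounding. All derived quantities (the totals, glass mass, the six compositions, LOI, yield) are rebuilt using the weight values on 499.9 kg of glass in full float precision, as given in problem or answer.
Oxide mass targets, per 499.9 kg frit:
  ZrO2: 16.11% × 499.9 = 80.53 kg
  CaO: 28.40% × 499.9 = 142.0 kg
  PbO: 1.844% × 499.9 = 9.218 kg
  SiO2: 32.61% × 499.9 = 163.0 kg
  Na2O: 6.374% × 499.9 = 31.86 kg
  K2O: 14.66% × 499.9 = 73.29 kg
Checking each oxide sum per the reported batch figures, at the basis given (target by target, the sums agree net of answer rounding effects):
  ZrO2: 119.5·0.6740 = 80.54 kg (target 80.53 kg)
  CaO: 240.0·0.4796 + 48.26·0.5566 = 142.0 kg (target 142.0 kg)
  PbO: 9.227·0.9990 = 9.218 kg (target 9.218 kg)
  SiO2: 119.5·0.3250 + 240.0·0.5174 = 163.0 kg (target 163.0 kg)
  Na2O: 72.93·0.4369 = 31.86 kg (target 31.86 kg)
  K2O: 107.8·0.6800 = 73.30 kg (target 73.29 kg)
Glass mass check: net batch after ignition = 499.9 kg (targets for the oxides total 499.9 kg; the stated basis being 499.9 kg — any gap is answer rounding).
Adding the batch up: Σ batch = 597.7 kg; ignition loss, Σ(batch × LOI) = 97.81 kg; glass ÷ batch gives a yield of 83.64%.

Revised batch per 499.9 kg frit:
  salt cake: 72.93 kg
  litharge: 9.227 kg
  K2CO3: 107.8 kg
  zircon: 119.5 kg
  CaSiO3: 240.0 kg
  aragonite sand: 48.26 kg
Total batch = 597.7 kg; LOI loss = 97.81 kg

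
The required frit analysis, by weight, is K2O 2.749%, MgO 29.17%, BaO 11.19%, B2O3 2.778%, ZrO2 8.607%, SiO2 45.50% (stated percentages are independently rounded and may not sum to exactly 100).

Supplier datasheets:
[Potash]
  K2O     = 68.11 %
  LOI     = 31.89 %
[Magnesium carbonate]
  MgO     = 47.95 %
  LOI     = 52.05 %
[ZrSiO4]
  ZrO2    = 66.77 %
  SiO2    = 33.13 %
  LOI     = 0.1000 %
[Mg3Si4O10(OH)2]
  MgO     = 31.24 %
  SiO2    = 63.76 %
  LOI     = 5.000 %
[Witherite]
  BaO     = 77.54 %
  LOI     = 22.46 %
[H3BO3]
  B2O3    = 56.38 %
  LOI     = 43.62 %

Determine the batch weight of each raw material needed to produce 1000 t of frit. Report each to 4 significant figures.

Working values are printed, rounded to 4 significant digits, as written — all internal work maintains exact precision through the solve — each reported number undergoes a single rounding — the derived quantities are computed at full float precision (the totals, glass mass, the yield, the six compositions, ignition loss) starting from the weights for 1000 t of glass, as written in question or answer.
Oxide-by-oxide targets in 1000 t frit:
  K2O: 2.749% × 1000 = 27.49 t
  MgO: 29.17% × 1000 = 291.7 t
  BaO: 11.19% × 1000 = 111.9 t
  B2O3: 2.778% × 1000 = 27.78 t
  ZrO2: 8.607% × 1000 = 86.07 t
  SiO2: 45.50% × 1000 = 455.0 t
Per-oxide balance check given the weights on record, per the basis as stated (every target is met by its sum given rounding of the digits):
  K2O: 40.36·0.6811 = 27.49 t (target 27.49 t)
  MgO: 187.1·0.4795 + 646.6·0.3124 = 291.7 t (target 291.7 t)
  BaO: 144.3·0.7754 = 111.9 t (target 111.9 t)
  B2O3: 49.27·0.5638 = 27.78 t (target 27.78 t)
  ZrO2: 128.9·0.6677 = 86.07 t (target 86.07 t)
  SiO2: 128.9·0.3313 + 646.6·0.6376 = 455.0 t (target 455.0 t)
Glass mass check: net batch after ignition = 999.9 t (oxide target masses add up to 999.9 t; with the basis standing at 1000 t — a pure rounding effect).
Batch total: Σ batch = 1197 t; the LOI term Σ batch·LOI equals 196.6 t; as yield: glass ÷ batch → 83.57%.

Batch per 1000 t frit:
  Potash: 40.36 t
  Magnesium carbonate: 187.1 t
  ZrSiO4: 128.9 t
  Mg3Si4O10(OH)2: 646.6 t
  Witherite: 144.3 t
  H3BO3: 49.27 t
Total batch = 1197 t; LOI loss = 196.6 t; yield = 83.57%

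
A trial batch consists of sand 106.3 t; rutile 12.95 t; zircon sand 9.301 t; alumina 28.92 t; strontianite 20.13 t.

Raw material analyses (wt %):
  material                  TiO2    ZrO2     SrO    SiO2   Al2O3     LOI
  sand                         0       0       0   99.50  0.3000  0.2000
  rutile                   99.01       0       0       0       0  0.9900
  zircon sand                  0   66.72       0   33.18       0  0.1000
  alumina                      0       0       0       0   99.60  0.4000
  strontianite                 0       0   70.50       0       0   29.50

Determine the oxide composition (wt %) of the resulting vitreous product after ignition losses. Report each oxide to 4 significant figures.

Glass mass = 171.2 t (batch 177.6 − LOI 6.404).
Composition: TiO2 7.490%, ZrO2 3.625%, SrO 8.290%, SiO2 63.58%, Al2O3 17.01%

The working math maintains full precision in all steps — in-progress results are printed, rounded to 4 significant digits, between the steps — every reported result includes exactly one rounding; all derived quantities, including totals, five oxide percentages, glass mass, LOI, the yield, are computed from the batch weights per 171.2 t of glass in full precision, as set out in question or answer.
Delivered oxide masses:
  TiO2: 12.95·0.9901 = 12.82 t
  ZrO2: 9.301·0.6672 = 6.206 t
  SrO: 20.13·0.7050 = 14.19 t
  SiO2: 106.3·0.9950 + 9.301·0.3318 = 108.9 t
  Al2O3: 106.3·0.003000 + 28.92·0.9960 = 29.12 t
LOI: 106.3·0.002000 + 12.95·0.009900 + 9.301·0.001000 + 28.92·0.004000 + 20.13·0.2950 = 6.404 t
batch − LOI leaves glass = 177.6 − 6.404 = 171.2 t (= the summed oxide contributions)
percent share: oxide ÷ glass, ×100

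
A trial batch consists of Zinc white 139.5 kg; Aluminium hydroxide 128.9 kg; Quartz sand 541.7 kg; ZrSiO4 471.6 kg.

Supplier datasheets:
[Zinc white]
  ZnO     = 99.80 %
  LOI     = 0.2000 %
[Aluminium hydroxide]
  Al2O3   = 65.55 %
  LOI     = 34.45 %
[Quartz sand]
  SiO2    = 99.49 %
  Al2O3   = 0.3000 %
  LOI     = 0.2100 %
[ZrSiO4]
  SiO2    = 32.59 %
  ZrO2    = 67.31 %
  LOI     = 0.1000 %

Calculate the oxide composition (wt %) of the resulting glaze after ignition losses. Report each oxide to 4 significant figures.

Glass mass = 1235 kg (batch 1282 − LOI 46.29).
Composition: SiO2 56.07%, ZrO2 25.69%, ZnO 11.27%, Al2O3 6.971%

In-progress results are displayed, with 4-significant-figure rounding, in the working. The whole derivation keeps full float precision end to end. Every reported value includes exactly one rounding. All derived quantities are recomputed at exact precision (totals, the yield, ignition loss, four oxide percentages, net glass mass) from the batch weights per 1235 kg of glass, as given in question or answer.
Delivered oxide masses:
  SiO2: 541.7·0.9949 + 471.6·0.3259 = 692.6 kg
  ZrO2: 471.6·0.6731 = 317.4 kg
  ZnO: 139.5·0.9980 = 139.2 kg
  Al2O3: 128.9·0.6555 + 541.7·0.003000 = 86.12 kg
LOI: 139.5·0.002000 + 128.9·0.3445 + 541.7·0.002100 + 471.6·0.001000 = 46.29 kg
Resulting glass, batch − LOI: 1282 − 46.29 = 1235 kg (the oxide masses sum to this)
oxide / glass × 100 gives the wt %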